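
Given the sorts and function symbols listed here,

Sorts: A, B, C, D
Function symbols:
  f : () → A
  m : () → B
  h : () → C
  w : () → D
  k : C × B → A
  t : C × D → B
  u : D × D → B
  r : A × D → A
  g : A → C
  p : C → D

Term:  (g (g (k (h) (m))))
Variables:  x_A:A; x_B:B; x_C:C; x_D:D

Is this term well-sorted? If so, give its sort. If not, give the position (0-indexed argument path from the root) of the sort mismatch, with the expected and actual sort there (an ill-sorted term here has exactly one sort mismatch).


ill-sorted at position [0]: expected A, got C

      (h) : C
      (m) : B
    (k (h) (m)) : A
  (g (k (h) (m))) : C
(g (g (k (h) (m)))) : ✗ arg 0 at [0] has sort C, expected A


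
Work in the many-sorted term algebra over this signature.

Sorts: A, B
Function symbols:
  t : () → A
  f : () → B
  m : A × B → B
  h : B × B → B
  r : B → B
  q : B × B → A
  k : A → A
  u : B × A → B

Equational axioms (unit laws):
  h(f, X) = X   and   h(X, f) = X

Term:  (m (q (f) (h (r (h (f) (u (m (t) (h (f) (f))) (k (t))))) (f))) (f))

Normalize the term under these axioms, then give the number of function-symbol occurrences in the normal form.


1. (m (q (f) (h (r (h (f) (u (m (t) (h (f) (f))) (k (t))))) (f))) (f))  →  (m (q (f) (r (h (f) (u (m (t) (h (f) (f))) (k (t)))))) (f))
2. (m (q (f) (r (h (f) (u (m (t) (h (f) (f))) (k (t)))))) (f))  →  (m (q (f) (r (u (m (t) (h (f) (f))) (k (t))))) (f))
3. (m (q (f) (r (u (m (t) (h (f) (f))) (k (t))))) (f))  →  (m (q (f) (r (u (m (t) (f)) (k (t))))) (f))
normal form: (m (q (f) (r (u (m (t) (f)) (k (t))))) (f))

size = 11


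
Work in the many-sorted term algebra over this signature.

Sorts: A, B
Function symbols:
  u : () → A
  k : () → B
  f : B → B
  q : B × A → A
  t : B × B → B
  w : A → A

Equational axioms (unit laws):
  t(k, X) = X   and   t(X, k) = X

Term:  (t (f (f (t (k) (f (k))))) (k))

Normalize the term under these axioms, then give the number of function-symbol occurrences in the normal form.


size = 4

1. (t (f (f (t (k) (f (k))))) (k))  →  (f (f (t (k) (f (k)))))
2. (f (f (t (k) (f (k)))))  →  (f (f (f (k))))
normal form: (f (f (f (k))))


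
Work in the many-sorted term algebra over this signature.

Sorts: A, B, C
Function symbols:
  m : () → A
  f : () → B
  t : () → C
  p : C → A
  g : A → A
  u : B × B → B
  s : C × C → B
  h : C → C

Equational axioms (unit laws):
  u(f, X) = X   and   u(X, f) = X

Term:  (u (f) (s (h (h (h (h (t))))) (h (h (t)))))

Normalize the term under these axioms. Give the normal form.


normal form = (s (h (h (h (h (t))))) (h (h (t))))

1. (u (f) (s (h (h (h (h (t))))) (h (h (t)))))  →  (s (h (h (h (h (t))))) (h (h (t))))


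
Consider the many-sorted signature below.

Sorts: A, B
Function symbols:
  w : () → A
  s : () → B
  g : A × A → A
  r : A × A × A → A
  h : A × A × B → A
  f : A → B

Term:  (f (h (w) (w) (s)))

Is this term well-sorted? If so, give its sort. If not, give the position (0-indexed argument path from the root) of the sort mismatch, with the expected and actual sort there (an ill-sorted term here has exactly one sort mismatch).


well-sorted; sort = B

    (w) : A
    (w) : A
    (s) : B
  (h (w) (w) (s)) : A
(f (h (w) (w) (s))) : B


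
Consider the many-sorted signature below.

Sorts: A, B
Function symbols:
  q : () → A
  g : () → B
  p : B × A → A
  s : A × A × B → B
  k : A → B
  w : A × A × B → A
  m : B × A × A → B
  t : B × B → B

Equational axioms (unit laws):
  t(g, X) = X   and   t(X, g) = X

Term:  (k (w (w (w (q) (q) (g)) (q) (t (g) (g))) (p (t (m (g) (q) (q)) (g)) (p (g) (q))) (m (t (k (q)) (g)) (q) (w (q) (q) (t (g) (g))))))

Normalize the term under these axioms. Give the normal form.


normal form = (k (w (w (w (q) (q) (g)) (q) (g)) (p (m (g) (q) (q)) (p (g) (q))) (m (k (q)) (q) (w (q) (q) (g)))))

1. (k (w (w (w (q) (q) (g)) (q) (t (g) (g))) (p (t (m (g) (q) (q)) (g)) (p (g) (q))) (m (t (k (q)) (g)) (q) (w (q) (q) (t (g) (g))))))  →  (k (w (w (w (q) (q) (g)) (q) (g)) (p (t (m (g) (q) (q)) (g)) (p (g) (q))) (m (t (k (q)) (g)) (q) (w (q) (q) (t (g) (g))))))
2. (k (w (w (w (q) (q) (g)) (q) (g)) (p (t (m (g) (q) (q)) (g)) (p (g) (q))) (m (t (k (q)) (g)) (q) (w (q) (q) (t (g) (g))))))  →  (k (w (w (w (q) (q) (g)) (q) (g)) (p (m (g) (q) (q)) (p (g) (q))) (m (t (k (q)) (g)) (q) (w (q) (q) (t (g) (g))))))
3. (k (w (w (w (q) (q) (g)) (q) (g)) (p (m (g) (q) (q)) (p (g) (q))) (m (t (k (q)) (g)) (q) (w (q) (q) (t (g) (g))))))  →  (k (w (w (w (q) (q) (g)) (q) (g)) (p (m (g) (q) (q)) (p (g) (q))) (m (k (q)) (q) (w (q) (q) (t (g) (g))))))
4. (k (w (w (w (q) (q) (g)) (q) (g)) (p (m (g) (q) (q)) (p (g) (q))) (m (k (q)) (q) (w (q) (q) (t (g) (g))))))  →  (k (w (w (w (q) (q) (g)) (q) (g)) (p (m (g) (q) (q)) (p (g) (q))) (m (k (q)) (q) (w (q) (q) (g)))))


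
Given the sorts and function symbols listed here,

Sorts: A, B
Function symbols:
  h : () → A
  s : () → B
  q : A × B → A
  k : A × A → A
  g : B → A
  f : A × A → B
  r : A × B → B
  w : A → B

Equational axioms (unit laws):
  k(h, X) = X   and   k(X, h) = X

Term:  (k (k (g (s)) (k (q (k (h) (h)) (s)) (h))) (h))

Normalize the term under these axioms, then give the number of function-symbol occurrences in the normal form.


1. (k (k (g (s)) (k (q (k (h) (h)) (s)) (h))) (h))  →  (k (g (s)) (k (q (k (h) (h)) (s)) (h)))
2. (k (g (s)) (k (q (k (h) (h)) (s)) (h)))  →  (k (g (s)) (q (k (h) (h)) (s)))
3. (k (g (s)) (q (k (h) (h)) (s)))  →  (k (g (s)) (q (h) (s)))
normal form: (k (g (s)) (q (h) (s)))

size = 6


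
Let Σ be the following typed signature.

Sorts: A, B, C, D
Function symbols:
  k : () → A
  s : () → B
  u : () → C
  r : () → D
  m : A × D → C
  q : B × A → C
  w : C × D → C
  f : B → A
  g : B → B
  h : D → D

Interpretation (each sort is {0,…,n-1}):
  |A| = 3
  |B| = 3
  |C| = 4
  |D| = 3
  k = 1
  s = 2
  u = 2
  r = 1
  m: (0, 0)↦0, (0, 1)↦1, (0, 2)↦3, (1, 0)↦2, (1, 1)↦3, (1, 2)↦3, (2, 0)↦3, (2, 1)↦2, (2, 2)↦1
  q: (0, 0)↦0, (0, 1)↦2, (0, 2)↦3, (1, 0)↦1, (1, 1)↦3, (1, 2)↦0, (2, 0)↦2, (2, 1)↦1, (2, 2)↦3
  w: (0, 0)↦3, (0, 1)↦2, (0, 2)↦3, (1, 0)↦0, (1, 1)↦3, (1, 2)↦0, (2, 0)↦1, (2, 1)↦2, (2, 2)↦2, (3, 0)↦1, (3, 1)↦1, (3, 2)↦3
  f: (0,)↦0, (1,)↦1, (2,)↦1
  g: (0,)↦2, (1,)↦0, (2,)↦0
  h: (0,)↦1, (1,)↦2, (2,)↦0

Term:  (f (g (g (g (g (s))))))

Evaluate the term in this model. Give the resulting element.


value = 1

  s = 2
  (g (s)) = g(2,) = 0
  (g (g (s))) = g(0,) = 2
  (g (g (g (s)))) = g(2,) = 0
  (g (g (g (g (s))))) = g(0,) = 2
  (f (g (g (g (g (s)))))) = f(2,) = 1


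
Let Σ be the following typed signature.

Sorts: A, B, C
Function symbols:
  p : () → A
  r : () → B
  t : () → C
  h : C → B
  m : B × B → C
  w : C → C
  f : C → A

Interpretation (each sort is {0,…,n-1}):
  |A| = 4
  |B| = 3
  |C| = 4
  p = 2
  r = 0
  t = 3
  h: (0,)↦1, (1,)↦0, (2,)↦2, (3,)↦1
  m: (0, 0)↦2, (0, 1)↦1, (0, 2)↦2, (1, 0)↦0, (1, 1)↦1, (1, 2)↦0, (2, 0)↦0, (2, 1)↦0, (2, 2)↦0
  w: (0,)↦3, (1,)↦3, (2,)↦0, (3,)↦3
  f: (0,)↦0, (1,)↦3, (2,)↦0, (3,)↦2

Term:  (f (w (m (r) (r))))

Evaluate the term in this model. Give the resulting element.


value = 0

  r = 0
  r = 0
  (m (r) (r)) = m(0, 0) = 2
  (w (m (r) (r))) = w(2,) = 0
  (f (w (m (r) (r)))) = f(0,) = 0


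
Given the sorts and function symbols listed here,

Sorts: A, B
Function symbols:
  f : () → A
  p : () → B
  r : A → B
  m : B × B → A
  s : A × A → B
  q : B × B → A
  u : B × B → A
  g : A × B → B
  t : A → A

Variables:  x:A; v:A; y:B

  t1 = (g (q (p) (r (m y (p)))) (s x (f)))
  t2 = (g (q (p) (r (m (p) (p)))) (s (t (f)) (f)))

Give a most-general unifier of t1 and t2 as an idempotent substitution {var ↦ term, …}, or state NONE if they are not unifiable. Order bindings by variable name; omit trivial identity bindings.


{x ↦ (t (f)), y ↦ (p)}


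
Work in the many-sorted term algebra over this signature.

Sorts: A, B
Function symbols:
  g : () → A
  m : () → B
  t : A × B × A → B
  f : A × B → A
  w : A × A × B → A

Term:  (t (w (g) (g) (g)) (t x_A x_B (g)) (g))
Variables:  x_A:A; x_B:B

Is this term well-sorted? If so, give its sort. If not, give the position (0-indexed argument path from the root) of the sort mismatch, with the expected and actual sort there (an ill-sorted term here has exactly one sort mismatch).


    (g) : A
    (g) : A
    (g) : A
  (w (g) (g) (g)) : ✗ arg 2 at [0, 2] has sort A, expected B
    x_A : A
    x_B : B
    (g) : A
  (t x_A x_B (g)) : B
  (g) : A

ill-sorted at position [0, 2]: expected B, got A


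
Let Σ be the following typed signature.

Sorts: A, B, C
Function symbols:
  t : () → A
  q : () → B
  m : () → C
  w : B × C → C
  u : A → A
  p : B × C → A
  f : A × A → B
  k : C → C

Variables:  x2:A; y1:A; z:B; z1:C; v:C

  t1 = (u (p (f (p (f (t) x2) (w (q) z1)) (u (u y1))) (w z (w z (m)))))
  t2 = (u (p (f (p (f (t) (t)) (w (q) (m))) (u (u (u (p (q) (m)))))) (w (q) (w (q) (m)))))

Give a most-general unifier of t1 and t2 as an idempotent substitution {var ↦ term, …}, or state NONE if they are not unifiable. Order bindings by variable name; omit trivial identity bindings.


{x2 ↦ (t), y1 ↦ (u (p (q) (m))), z ↦ (q), z1 ↦ (m)}


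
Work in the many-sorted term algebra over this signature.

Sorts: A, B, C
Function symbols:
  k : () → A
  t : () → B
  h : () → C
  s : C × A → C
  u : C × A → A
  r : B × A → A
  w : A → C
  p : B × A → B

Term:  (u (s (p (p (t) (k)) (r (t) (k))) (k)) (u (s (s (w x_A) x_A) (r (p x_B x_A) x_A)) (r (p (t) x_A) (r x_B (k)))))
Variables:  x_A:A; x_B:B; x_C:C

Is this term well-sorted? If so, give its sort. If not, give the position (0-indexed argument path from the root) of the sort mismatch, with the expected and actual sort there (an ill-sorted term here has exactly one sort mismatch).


ill-sorted at position [0, 0]: expected C, got B

        (t) : B
        (k) : A
      (p (t) (k)) : B
        (t) : B
        (k) : A
      (r (t) (k)) : A
    (p (p (t) (k)) (r (t) (k))) : B
    (k) : A
  (s (p (p (t) (k)) (r (t) (k))) (k)) : ✗ arg 0 at [0, 0] has sort B, expected C
          x_A : A
        (w x_A) : C
        x_A : A
      (s (w x_A) x_A) : C
          x_B : B
          x_A : A
        (p x_B x_A) : B
        x_A : A
      (r (p x_B x_A) x_A) : A
    (s (s (w x_A) x_A) (r (p x_B x_A) x_A)) : C
        (t) : B
        x_A : A
      (p (t) x_A) : B
        x_B : B
        (k) : A
      (r x_B (k)) : A
    (r (p (t) x_A) (r x_B (k))) : A
  (u (s (s (w x_A) x_A) (r (p x_B x_A) x_A)) (r (p (t) x_A) (r x_B (k)))) : A


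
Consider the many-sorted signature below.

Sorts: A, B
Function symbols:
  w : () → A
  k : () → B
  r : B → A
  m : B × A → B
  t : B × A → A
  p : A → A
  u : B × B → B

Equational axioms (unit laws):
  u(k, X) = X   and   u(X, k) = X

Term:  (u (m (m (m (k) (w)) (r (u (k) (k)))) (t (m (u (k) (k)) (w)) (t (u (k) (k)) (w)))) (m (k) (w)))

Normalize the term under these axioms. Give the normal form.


normal form = (u (m (m (m (k) (w)) (r (k))) (t (m (k) (w)) (t (k) (w)))) (m (k) (w)))

1. (u (m (m (m (k) (w)) (r (u (k) (k)))) (t (m (u (k) (k)) (w)) (t (u (k) (k)) (w)))) (m (k) (w)))  →  (u (m (m (m (k) (w)) (r (k))) (t (m (u (k) (k)) (w)) (t (u (k) (k)) (w)))) (m (k) (w)))
2. (u (m (m (m (k) (w)) (r (k))) (t (m (u (k) (k)) (w)) (t (u (k) (k)) (w)))) (m (k) (w)))  →  (u (m (m (m (k) (w)) (r (k))) (t (m (k) (w)) (t (u (k) (k)) (w)))) (m (k) (w)))
3. (u (m (m (m (k) (w)) (r (k))) (t (m (k) (w)) (t (u (k) (k)) (w)))) (m (k) (w)))  →  (u (m (m (m (k) (w)) (r (k))) (t (m (k) (w)) (t (k) (w)))) (m (k) (w)))


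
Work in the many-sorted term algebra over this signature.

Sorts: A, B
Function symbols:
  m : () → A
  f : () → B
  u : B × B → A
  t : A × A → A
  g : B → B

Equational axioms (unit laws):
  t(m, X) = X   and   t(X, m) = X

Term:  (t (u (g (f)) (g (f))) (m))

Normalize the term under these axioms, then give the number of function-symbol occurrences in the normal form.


1. (t (u (g (f)) (g (f))) (m))  →  (u (g (f)) (g (f)))
normal form: (u (g (f)) (g (f)))

size = 5


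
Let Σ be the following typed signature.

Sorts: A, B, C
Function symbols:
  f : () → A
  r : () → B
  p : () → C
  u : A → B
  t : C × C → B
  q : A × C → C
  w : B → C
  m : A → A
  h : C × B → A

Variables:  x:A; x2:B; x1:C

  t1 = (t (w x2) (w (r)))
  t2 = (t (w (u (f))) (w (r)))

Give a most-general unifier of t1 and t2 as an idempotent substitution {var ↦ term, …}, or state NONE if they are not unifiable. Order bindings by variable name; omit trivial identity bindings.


{x2 ↦ (u (f))}


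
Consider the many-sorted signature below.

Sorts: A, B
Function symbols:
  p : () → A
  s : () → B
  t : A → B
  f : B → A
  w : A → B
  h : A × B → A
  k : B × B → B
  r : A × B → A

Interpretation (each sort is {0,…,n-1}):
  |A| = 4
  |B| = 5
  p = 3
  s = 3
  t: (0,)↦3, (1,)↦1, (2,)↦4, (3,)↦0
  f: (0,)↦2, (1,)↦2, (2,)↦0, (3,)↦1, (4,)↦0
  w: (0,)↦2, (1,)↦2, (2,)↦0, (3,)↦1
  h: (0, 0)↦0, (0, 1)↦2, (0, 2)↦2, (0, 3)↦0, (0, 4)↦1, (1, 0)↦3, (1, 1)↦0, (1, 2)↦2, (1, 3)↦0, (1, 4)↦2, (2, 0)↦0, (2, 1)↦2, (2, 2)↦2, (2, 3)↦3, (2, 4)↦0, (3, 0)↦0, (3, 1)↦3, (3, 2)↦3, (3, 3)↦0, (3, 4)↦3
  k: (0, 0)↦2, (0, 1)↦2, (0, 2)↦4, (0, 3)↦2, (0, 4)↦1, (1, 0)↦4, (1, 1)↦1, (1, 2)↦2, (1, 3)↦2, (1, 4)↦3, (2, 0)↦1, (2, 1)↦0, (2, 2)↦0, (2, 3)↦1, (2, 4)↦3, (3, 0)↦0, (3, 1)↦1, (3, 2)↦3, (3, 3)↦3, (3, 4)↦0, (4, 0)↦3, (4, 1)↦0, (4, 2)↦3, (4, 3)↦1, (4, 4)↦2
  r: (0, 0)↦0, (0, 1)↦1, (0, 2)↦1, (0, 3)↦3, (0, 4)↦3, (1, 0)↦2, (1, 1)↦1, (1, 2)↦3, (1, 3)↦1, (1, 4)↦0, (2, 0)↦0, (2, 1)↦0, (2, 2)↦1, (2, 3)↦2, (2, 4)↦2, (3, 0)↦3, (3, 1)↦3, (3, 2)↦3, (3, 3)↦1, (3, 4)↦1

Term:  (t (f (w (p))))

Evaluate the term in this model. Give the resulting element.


  p = 3
  (w (p)) = w(3,) = 1
  (f (w (p))) = f(1,) = 2
  (t (f (w (p)))) = t(2,) = 4

value = 4


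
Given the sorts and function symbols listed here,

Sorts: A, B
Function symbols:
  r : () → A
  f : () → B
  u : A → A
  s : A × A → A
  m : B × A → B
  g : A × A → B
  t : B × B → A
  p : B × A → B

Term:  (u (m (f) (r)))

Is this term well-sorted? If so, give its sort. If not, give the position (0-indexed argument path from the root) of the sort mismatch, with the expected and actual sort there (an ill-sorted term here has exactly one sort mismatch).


    (f) : B
    (r) : A
  (m (f) (r)) : B
(u (m (f) (r))) : ✗ arg 0 at [0] has sort B, expected A

ill-sorted at position [0]: expected A, got B


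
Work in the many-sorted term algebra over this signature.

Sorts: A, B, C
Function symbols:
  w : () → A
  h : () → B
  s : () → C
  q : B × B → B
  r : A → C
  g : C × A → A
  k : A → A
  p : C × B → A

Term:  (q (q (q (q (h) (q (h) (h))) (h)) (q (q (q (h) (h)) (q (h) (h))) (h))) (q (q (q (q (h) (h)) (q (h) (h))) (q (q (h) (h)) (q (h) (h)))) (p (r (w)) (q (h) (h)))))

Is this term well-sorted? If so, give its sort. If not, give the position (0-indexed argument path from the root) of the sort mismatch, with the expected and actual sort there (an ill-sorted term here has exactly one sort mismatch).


        (h) : B
          (h) : B
          (h) : B
        (q (h) (h)) : B
      (q (h) (q (h) (h))) : B
      (h) : B
    (q (q (h) (q (h) (h))) (h)) : B
          (h) : B
          (h) : B
        (q (h) (h)) : B
          (h) : B
          (h) : B
        (q (h) (h)) : B
      (q (q (h) (h)) (q (h) (h))) : B
      (h) : B
    (q (q (q (h) (h)) (q (h) (h))) (h)) : B
  (q (q (q (h) (q (h) (h))) (h)) (q (q (q (h) (h)) (q (h) (h))) (h))) : B
          (h) : B
          (h) : B
        (q (h) (h)) : B
          (h) : B
          (h) : B
        (q (h) (h)) : B
      (q (q (h) (h)) (q (h) (h))) : B
          (h) : B
          (h) : B
        (q (h) (h)) : B
          (h) : B
          (h) : B
        (q (h) (h)) : B
      (q (q (h) (h)) (q (h) (h))) : B
    (q (q (q (h) (h)) (q (h) (h))) (q (q (h) (h)) (q (h) (h)))) : B
        (w) : A
      (r (w)) : C
        (h) : B
        (h) : B
      (q (h) (h)) : B
    (p (r (w)) (q (h) (h))) : A
  (q (q (q (q (h) (h)) (q (h) (h))) (q (q (h) (h)) (q (h) (h)))) (p (r (w)) (q (h) (h)))) : ✗ arg 1 at [1, 1] has sort A, expected B

ill-sorted at position [1, 1]: expected B, got A


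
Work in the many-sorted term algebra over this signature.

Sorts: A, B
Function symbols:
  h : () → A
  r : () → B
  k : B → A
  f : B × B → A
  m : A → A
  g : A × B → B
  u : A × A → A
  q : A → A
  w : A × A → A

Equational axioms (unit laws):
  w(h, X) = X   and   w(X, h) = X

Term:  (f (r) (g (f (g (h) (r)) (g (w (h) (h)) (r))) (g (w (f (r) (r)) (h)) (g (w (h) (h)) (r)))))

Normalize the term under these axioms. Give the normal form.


1. (f (r) (g (f (g (h) (r)) (g (w (h) (h)) (r))) (g (w (f (r) (r)) (h)) (g (w (h) (h)) (r)))))  →  (f (r) (g (f (g (h) (r)) (g (h) (r))) (g (w (f (r) (r)) (h)) (g (w (h) (h)) (r)))))
2. (f (r) (g (f (g (h) (r)) (g (h) (r))) (g (w (f (r) (r)) (h)) (g (w (h) (h)) (r)))))  →  (f (r) (g (f (g (h) (r)) (g (h) (r))) (g (f (r) (r)) (g (w (h) (h)) (r)))))
3. (f (r) (g (f (g (h) (r)) (g (h) (r))) (g (f (r) (r)) (g (w (h) (h)) (r)))))  →  (f (r) (g (f (g (h) (r)) (g (h) (r))) (g (f (r) (r)) (g (h) (r)))))

normal form = (f (r) (g (f (g (h) (r)) (g (h) (r))) (g (f (r) (r)) (g (h) (r)))))


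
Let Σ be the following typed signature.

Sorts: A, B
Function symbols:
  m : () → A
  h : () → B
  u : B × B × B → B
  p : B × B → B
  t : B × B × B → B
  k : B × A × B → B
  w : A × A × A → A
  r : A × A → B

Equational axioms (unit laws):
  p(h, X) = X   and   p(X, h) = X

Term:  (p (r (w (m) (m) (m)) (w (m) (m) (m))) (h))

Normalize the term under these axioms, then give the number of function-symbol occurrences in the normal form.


size = 9

1. (p (r (w (m) (m) (m)) (w (m) (m) (m))) (h))  →  (r (w (m) (m) (m)) (w (m) (m) (m)))
normal form: (r (w (m) (m) (m)) (w (m) (m) (m)))


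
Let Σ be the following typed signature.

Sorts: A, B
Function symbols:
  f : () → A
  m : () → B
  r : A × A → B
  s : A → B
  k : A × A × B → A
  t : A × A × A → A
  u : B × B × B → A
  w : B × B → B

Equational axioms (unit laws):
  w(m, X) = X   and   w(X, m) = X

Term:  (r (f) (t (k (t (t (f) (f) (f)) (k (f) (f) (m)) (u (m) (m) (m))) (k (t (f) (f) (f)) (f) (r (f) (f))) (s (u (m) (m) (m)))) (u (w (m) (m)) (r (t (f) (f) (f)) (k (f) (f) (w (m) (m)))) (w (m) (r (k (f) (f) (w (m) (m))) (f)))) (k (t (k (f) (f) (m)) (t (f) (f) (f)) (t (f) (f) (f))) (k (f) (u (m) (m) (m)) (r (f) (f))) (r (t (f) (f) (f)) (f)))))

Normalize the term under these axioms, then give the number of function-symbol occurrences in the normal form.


1. (r (f) (t (k (t (t (f) (f) (f)) (k (f) (f) (m)) (u (m) (m) (m))) (k (t (f) (f) (f)) (f) (r (f) (f))) (s (u (m) (m) (m)))) (u (w (m) (m)) (r (t (f) (f) (f)) (k (f) (f) (w (m) (m)))) (w (m) (r (k (f) (f) (w (m) (m))) (f)))) (k (t (k (f) (f) (m)) (t (f) (f) (f)) (t (f) (f) (f))) (k (f) (u (m) (m) (m)) (r (f) (f))) (r (t (f) (f) (f)) (f)))))  →  (r (f) (t (k (t (t (f) (f) (f)) (k (f) (f) (m)) (u (m) (m) (m))) (k (t (f) (f) (f)) (f) (r (f) (f))) (s (u (m) (m) (m)))) (u (m) (r (t (f) (f) (f)) (k (f) (f) (w (m) (m)))) (w (m) (r (k (f) (f) (w (m) (m))) (f)))) (k (t (k (f) (f) (m)) (t (f) (f) (f)) (t (f) (f) (f))) (k (f) (u (m) (m) (m)) (r (f) (f))) (r (t (f) (f) (f)) (f)))))
2. (r (f) (t (k (t (t (f) (f) (f)) (k (f) (f) (m)) (u (m) (m) (m))) (k (t (f) (f) (f)) (f) (r (f) (f))) (s (u (m) (m) (m)))) (u (m) (r (t (f) (f) (f)) (k (f) (f) (w (m) (m)))) (w (m) (r (k (f) (f) (w (m) (m))) (f)))) (k (t (k (f) (f) (m)) (t (f) (f) (f)) (t (f) (f) (f))) (k (f) (u (m) (m) (m)) (r (f) (f))) (r (t (f) (f) (f)) (f)))))  →  (r (f) (t (k (t (t (f) (f) (f)) (k (f) (f) (m)) (u (m) (m) (m))) (k (t (f) (f) (f)) (f) (r (f) (f))) (s (u (m) (m) (m)))) (u (m) (r (t (f) (f) (f)) (k (f) (f) (m))) (w (m) (r (k (f) (f) (w (m) (m))) (f)))) (k (t (k (f) (f) (m)) (t (f) (f) (f)) (t (f) (f) (f))) (k (f) (u (m) (m) (m)) (r (f) (f))) (r (t (f) (f) (f)) (f)))))
3. (r (f) (t (k (t (t (f) (f) (f)) (k (f) (f) (m)) (u (m) (m) (m))) (k (t (f) (f) (f)) (f) (r (f) (f))) (s (u (m) (m) (m)))) (u (m) (r (t (f) (f) (f)) (k (f) (f) (m))) (w (m) (r (k (f) (f) (w (m) (m))) (f)))) (k (t (k (f) (f) (m)) (t (f) (f) (f)) (t (f) (f) (f))) (k (f) (u (m) (m) (m)) (r (f) (f))) (r (t (f) (f) (f)) (f)))))  →  (r (f) (t (k (t (t (f) (f) (f)) (k (f) (f) (m)) (u (m) (m) (m))) (k (t (f) (f) (f)) (f) (r (f) (f))) (s (u (m) (m) (m)))) (u (m) (r (t (f) (f) (f)) (k (f) (f) (m))) (r (k (f) (f) (w (m) (m))) (f))) (k (t (k (f) (f) (m)) (t (f) (f) (f)) (t (f) (f) (f))) (k (f) (u (m) (m) (m)) (r (f) (f))) (r (t (f) (f) (f)) (f)))))
4. (r (f) (t (k (t (t (f) (f) (f)) (k (f) (f) (m)) (u (m) (m) (m))) (k (t (f) (f) (f)) (f) (r (f) (f))) (s (u (m) (m) (m)))) (u (m) (r (t (f) (f) (f)) (k (f) (f) (m))) (r (k (f) (f) (w (m) (m))) (f))) (k (t (k (f) (f) (m)) (t (f) (f) (f)) (t (f) (f) (f))) (k (f) (u (m) (m) (m)) (r (f) (f))) (r (t (f) (f) (f)) (f)))))  →  (r (f) (t (k (t (t (f) (f) (f)) (k (f) (f) (m)) (u (m) (m) (m))) (k (t (f) (f) (f)) (f) (r (f) (f))) (s (u (m) (m) (m)))) (u (m) (r (t (f) (f) (f)) (k (f) (f) (m))) (r (k (f) (f) (m)) (f))) (k (t (k (f) (f) (m)) (t (f) (f) (f)) (t (f) (f) (f))) (k (f) (u (m) (m) (m)) (r (f) (f))) (r (t (f) (f) (f)) (f)))))
normal form: (r (f) (t (k (t (t (f) (f) (f)) (k (f) (f) (m)) (u (m) (m) (m))) (k (t (f) (f) (f)) (f) (r (f) (f))) (s (u (m) (m) (m)))) (u (m) (r (t (f) (f) (f)) (k (f) (f) (m))) (r (k (f) (f) (m)) (f))) (k (t (k (f) (f) (m)) (t (f) (f) (f)) (t (f) (f) (f))) (k (f) (u (m) (m) (m)) (r (f) (f))) (r (t (f) (f) (f)) (f)))))

size = 77


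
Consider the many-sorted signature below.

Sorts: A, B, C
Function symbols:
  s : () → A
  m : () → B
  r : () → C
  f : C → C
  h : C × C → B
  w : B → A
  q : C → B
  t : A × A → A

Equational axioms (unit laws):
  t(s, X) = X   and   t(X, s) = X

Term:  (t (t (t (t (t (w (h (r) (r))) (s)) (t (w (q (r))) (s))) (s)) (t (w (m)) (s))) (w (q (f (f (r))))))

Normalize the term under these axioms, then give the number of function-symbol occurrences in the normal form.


size = 17

1. (t (t (t (t (t (w (h (r) (r))) (s)) (t (w (q (r))) (s))) (s)) (t (w (m)) (s))) (w (q (f (f (r))))))  →  (t (t (t (t (w (h (r) (r))) (s)) (t (w (q (r))) (s))) (t (w (m)) (s))) (w (q (f (f (r))))))
2. (t (t (t (t (w (h (r) (r))) (s)) (t (w (q (r))) (s))) (t (w (m)) (s))) (w (q (f (f (r))))))  →  (t (t (t (w (h (r) (r))) (t (w (q (r))) (s))) (t (w (m)) (s))) (w (q (f (f (r))))))
3. (t (t (t (w (h (r) (r))) (t (w (q (r))) (s))) (t (w (m)) (s))) (w (q (f (f (r))))))  →  (t (t (t (w (h (r) (r))) (w (q (r)))) (t (w (m)) (s))) (w (q (f (f (r))))))
4. (t (t (t (w (h (r) (r))) (w (q (r)))) (t (w (m)) (s))) (w (q (f (f (r))))))  →  (t (t (t (w (h (r) (r))) (w (q (r)))) (w (m))) (w (q (f (f (r))))))
normal form: (t (t (t (w (h (r) (r))) (w (q (r)))) (w (m))) (w (q (f (f (r))))))


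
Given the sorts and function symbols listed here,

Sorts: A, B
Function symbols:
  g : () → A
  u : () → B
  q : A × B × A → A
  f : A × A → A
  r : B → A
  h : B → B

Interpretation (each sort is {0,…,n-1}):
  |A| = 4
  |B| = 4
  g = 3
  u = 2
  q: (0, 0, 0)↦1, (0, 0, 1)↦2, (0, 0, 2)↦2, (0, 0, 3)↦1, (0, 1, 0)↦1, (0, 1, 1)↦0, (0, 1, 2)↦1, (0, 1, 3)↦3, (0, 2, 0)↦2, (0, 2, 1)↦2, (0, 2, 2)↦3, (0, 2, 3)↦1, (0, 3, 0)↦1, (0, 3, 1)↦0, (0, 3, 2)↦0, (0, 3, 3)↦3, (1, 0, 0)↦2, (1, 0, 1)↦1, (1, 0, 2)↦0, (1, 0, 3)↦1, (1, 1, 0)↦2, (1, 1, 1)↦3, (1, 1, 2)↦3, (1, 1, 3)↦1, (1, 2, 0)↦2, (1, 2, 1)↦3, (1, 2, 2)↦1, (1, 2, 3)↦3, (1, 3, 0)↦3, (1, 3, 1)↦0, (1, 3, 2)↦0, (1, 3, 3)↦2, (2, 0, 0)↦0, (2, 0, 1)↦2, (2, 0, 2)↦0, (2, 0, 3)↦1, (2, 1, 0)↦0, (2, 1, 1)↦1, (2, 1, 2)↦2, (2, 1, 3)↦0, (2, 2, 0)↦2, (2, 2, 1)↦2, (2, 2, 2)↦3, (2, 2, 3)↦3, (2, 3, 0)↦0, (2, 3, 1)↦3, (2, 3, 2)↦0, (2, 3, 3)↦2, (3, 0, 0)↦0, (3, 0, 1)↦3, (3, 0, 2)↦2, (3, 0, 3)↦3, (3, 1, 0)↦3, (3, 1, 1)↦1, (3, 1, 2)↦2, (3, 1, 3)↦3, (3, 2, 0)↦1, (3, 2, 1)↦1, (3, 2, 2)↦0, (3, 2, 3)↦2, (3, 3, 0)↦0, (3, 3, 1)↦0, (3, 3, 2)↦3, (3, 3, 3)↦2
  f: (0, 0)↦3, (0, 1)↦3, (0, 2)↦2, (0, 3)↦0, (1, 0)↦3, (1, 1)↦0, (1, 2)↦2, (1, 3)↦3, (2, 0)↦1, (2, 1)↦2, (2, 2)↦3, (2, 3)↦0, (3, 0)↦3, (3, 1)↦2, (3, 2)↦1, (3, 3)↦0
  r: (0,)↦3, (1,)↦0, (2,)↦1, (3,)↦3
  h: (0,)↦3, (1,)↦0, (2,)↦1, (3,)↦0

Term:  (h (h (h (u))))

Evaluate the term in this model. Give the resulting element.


value = 3

  u = 2
  (h (u)) = h(2,) = 1
  (h (h (u))) = h(1,) = 0
  (h (h (h (u)))) = h(0,) = 3


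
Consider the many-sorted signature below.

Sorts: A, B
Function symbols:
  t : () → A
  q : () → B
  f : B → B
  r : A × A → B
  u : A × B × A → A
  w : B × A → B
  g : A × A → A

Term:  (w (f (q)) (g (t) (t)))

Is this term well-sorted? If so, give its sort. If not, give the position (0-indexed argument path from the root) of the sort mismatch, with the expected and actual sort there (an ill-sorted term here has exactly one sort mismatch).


well-sorted; sort = B

    (q) : B
  (f (q)) : B
    (t) : A
    (t) : A
  (g (t) (t)) : A
(w (f (q)) (g (t) (t))) : B


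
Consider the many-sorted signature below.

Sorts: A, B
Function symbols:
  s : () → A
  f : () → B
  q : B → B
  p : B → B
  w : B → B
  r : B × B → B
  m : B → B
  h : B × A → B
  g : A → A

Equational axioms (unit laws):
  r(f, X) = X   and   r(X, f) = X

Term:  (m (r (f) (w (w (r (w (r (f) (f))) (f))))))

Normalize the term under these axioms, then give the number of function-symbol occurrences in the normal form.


1. (m (r (f) (w (w (r (w (r (f) (f))) (f))))))  →  (m (w (w (r (w (r (f) (f))) (f)))))
2. (m (w (w (r (w (r (f) (f))) (f)))))  →  (m (w (w (w (r (f) (f))))))
3. (m (w (w (w (r (f) (f))))))  →  (m (w (w (w (f)))))
normal form: (m (w (w (w (f)))))

size = 5


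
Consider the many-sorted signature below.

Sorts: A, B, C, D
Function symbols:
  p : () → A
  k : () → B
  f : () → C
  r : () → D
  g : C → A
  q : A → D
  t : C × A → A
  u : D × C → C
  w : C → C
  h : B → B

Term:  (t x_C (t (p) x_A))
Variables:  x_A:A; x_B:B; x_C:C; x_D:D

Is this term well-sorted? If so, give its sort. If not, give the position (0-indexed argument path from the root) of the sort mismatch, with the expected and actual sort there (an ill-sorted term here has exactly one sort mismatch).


  x_C : C
    (p) : A
    x_A : A
  (t (p) x_A) : ✗ arg 0 at [1, 0] has sort A, expected C

ill-sorted at position [1, 0]: expected C, got A


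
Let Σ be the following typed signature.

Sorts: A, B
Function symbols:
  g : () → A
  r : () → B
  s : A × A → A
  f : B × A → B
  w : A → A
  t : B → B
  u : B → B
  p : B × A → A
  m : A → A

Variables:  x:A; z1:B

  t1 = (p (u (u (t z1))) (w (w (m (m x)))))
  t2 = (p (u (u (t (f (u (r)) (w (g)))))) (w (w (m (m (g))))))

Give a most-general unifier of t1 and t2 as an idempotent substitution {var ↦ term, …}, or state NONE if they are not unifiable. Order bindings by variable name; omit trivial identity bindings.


{x ↦ (g), z1 ↦ (f (u (r)) (w (g)))}


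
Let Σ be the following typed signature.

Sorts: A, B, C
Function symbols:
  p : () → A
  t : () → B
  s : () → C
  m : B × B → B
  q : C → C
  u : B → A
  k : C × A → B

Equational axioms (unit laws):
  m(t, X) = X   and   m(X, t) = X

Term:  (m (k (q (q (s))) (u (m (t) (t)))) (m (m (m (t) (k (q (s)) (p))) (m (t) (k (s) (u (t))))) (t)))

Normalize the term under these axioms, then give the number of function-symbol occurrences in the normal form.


1. (m (k (q (q (s))) (u (m (t) (t)))) (m (m (m (t) (k (q (s)) (p))) (m (t) (k (s) (u (t))))) (t)))  →  (m (k (q (q (s))) (u (t))) (m (m (m (t) (k (q (s)) (p))) (m (t) (k (s) (u (t))))) (t)))
2. (m (k (q (q (s))) (u (t))) (m (m (m (t) (k (q (s)) (p))) (m (t) (k (s) (u (t))))) (t)))  →  (m (k (q (q (s))) (u (t))) (m (m (t) (k (q (s)) (p))) (m (t) (k (s) (u (t))))))
3. (m (k (q (q (s))) (u (t))) (m (m (t) (k (q (s)) (p))) (m (t) (k (s) (u (t))))))  →  (m (k (q (q (s))) (u (t))) (m (k (q (s)) (p)) (m (t) (k (s) (u (t))))))
4. (m (k (q (q (s))) (u (t))) (m (k (q (s)) (p)) (m (t) (k (s) (u (t))))))  →  (m (k (q (q (s))) (u (t))) (m (k (q (s)) (p)) (k (s) (u (t)))))
normal form: (m (k (q (q (s))) (u (t))) (m (k (q (s)) (p)) (k (s) (u (t)))))

size = 16


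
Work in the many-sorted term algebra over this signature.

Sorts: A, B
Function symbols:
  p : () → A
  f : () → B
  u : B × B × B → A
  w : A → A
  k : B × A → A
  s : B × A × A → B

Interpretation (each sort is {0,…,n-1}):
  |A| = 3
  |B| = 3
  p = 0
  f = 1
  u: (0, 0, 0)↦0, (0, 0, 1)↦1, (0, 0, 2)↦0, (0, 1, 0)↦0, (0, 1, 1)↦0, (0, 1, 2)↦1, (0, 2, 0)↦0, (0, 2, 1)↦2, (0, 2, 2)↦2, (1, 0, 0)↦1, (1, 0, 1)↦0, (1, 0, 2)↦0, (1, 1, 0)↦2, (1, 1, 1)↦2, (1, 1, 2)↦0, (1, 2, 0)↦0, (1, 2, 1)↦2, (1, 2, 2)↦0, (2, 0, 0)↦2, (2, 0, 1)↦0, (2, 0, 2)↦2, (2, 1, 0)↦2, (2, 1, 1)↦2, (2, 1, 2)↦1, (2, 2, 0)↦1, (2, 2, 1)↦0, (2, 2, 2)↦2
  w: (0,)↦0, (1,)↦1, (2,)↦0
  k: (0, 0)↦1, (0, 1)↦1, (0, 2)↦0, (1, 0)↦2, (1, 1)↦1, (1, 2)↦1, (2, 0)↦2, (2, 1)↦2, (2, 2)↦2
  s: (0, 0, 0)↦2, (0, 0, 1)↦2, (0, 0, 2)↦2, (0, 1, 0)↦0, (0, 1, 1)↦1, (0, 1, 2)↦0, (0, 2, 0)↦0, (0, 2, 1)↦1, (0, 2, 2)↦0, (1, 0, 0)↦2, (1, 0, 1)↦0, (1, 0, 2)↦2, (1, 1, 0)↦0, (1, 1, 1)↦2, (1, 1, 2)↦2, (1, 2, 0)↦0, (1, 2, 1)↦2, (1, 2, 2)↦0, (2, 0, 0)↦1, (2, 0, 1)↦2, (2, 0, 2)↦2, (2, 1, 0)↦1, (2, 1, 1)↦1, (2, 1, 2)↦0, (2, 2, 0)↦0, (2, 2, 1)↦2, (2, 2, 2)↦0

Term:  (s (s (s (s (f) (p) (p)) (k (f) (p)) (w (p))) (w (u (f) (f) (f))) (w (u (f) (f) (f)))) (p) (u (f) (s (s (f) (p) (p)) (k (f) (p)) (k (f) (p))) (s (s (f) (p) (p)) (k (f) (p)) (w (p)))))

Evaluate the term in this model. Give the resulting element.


value = 2

  f = 1
  p = 0
  p = 0
  (s (f) (p) (p)) = s(1, 0, 0) = 2
  f = 1
  p = 0
  (k (f) (p)) = k(1, 0) = 2
  p = 0
  (w (p)) = w(0,) = 0
  (s (s (f) (p) (p)) (k (f) (p)) (w (p))) = s(2, 2, 0) = 0
  f = 1
  f = 1
  f = 1
  (u (f) (f) (f)) = u(1, 1, 1) = 2
  (w (u (f) (f) (f))) = w(2,) = 0
  f = 1
  f = 1
  f = 1
  (u (f) (f) (f)) = u(1, 1, 1) = 2
  (w (u (f) (f) (f))) = w(2,) = 0
  (s (s (s (f) (p) (p)) (k (f) (p)) (w (p))) (w (u (f) (f) (f))) (w (u (f) (f) (f)))) = s(0, 0, 0) = 2
  p = 0
  f = 1
  f = 1
  p = 0
  p = 0
  (s (f) (p) (p)) = s(1, 0, 0) = 2
  f = 1
  p = 0
  (k (f) (p)) = k(1, 0) = 2
  f = 1
  p = 0
  (k (f) (p)) = k(1, 0) = 2
  (s (s (f) (p) (p)) (k (f) (p)) (k (f) (p))) = s(2, 2, 2) = 0
  f = 1
  p = 0
  p = 0
  (s (f) (p) (p)) = s(1, 0, 0) = 2
  f = 1
  p = 0
  (k (f) (p)) = k(1, 0) = 2
  p = 0
  (w (p)) = w(0,) = 0
  (s (s (f) (p) (p)) (k (f) (p)) (w (p))) = s(2, 2, 0) = 0
  (u (f) (s (s (f) (p) (p)) (k (f) (p)) (k (f) (p))) (s (s (f) (p) (p)) (k (f) (p)) (w (p)))) = u(1, 0, 0) = 1
  (s (s (s (s (f) (p) (p)) (k (f) (p)) (w (p))) (w (u (f) (f) (f))) (w (u (f) (f) (f)))) (p) (u (f) (s (s (f) (p) (p)) (k (f) (p)) (k (f) (p))) (s (s (f) (p) (p)) (k (f) (p)) (w (p))))) = s(2, 0, 1) = 2


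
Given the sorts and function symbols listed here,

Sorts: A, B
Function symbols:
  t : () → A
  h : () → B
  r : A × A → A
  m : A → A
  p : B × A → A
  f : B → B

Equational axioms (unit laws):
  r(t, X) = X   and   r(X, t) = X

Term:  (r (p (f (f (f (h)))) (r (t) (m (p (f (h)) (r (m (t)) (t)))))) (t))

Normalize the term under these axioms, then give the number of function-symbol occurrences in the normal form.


1. (r (p (f (f (f (h)))) (r (t) (m (p (f (h)) (r (m (t)) (t)))))) (t))  →  (p (f (f (f (h)))) (r (t) (m (p (f (h)) (r (m (t)) (t))))))
2. (p (f (f (f (h)))) (r (t) (m (p (f (h)) (r (m (t)) (t))))))  →  (p (f (f (f (h)))) (m (p (f (h)) (r (m (t)) (t)))))
3. (p (f (f (f (h)))) (m (p (f (h)) (r (m (t)) (t)))))  →  (p (f (f (f (h)))) (m (p (f (h)) (m (t)))))
normal form: (p (f (f (f (h)))) (m (p (f (h)) (m (t)))))

size = 11


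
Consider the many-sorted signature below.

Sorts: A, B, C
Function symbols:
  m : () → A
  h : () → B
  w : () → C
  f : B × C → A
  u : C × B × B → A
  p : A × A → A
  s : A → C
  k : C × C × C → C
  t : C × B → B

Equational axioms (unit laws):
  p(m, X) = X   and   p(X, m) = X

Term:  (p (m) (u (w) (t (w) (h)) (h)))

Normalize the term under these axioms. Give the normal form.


normal form = (u (w) (t (w) (h)) (h))

1. (p (m) (u (w) (t (w) (h)) (h)))  →  (u (w) (t (w) (h)) (h))


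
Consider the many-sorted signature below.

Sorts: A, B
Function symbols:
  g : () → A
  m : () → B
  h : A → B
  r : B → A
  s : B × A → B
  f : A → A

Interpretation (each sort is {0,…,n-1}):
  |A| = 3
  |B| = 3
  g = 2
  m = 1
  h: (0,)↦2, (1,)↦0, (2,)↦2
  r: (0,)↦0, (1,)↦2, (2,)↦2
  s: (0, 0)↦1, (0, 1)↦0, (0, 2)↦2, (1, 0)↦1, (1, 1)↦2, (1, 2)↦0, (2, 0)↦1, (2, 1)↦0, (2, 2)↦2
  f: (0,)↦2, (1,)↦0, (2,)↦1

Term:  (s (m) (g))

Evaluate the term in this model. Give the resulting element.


value = 0

  m = 1
  g = 2
  (s (m) (g)) = s(1, 2) = 0


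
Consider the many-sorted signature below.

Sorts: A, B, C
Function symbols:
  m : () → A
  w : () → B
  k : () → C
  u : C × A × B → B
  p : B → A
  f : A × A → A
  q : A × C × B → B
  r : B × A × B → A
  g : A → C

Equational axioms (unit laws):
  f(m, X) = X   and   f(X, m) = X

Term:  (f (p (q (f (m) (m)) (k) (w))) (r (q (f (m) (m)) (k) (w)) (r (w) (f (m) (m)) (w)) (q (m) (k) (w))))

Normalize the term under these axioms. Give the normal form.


1. (f (p (q (f (m) (m)) (k) (w))) (r (q (f (m) (m)) (k) (w)) (r (w) (f (m) (m)) (w)) (q (m) (k) (w))))  →  (f (p (q (m) (k) (w))) (r (q (f (m) (m)) (k) (w)) (r (w) (f (m) (m)) (w)) (q (m) (k) (w))))
2. (f (p (q (m) (k) (w))) (r (q (f (m) (m)) (k) (w)) (r (w) (f (m) (m)) (w)) (q (m) (k) (w))))  →  (f (p (q (m) (k) (w))) (r (q (m) (k) (w)) (r (w) (f (m) (m)) (w)) (q (m) (k) (w))))
3. (f (p (q (m) (k) (w))) (r (q (m) (k) (w)) (r (w) (f (m) (m)) (w)) (q (m) (k) (w))))  →  (f (p (q (m) (k) (w))) (r (q (m) (k) (w)) (r (w) (m) (w)) (q (m) (k) (w))))

normal form = (f (p (q (m) (k) (w))) (r (q (m) (k) (w)) (r (w) (m) (w)) (q (m) (k) (w))))


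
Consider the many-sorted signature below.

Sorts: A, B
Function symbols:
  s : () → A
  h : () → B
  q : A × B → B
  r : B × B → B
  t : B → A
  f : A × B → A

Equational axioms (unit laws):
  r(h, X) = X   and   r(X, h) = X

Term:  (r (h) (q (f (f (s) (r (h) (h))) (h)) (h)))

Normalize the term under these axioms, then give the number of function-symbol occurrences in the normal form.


size = 7

1. (r (h) (q (f (f (s) (r (h) (h))) (h)) (h)))  →  (q (f (f (s) (r (h) (h))) (h)) (h))
2. (q (f (f (s) (r (h) (h))) (h)) (h))  →  (q (f (f (s) (h)) (h)) (h))
normal form: (q (f (f (s) (h)) (h)) (h))


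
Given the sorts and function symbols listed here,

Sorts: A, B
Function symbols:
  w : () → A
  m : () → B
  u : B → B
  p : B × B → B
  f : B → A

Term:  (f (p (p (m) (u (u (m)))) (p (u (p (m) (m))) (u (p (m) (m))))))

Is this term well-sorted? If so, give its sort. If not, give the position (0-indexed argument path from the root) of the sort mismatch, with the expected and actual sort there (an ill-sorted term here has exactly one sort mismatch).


well-sorted; sort = A

      (m) : B
          (m) : B
        (u (m)) : B
      (u (u (m))) : B
    (p (m) (u (u (m)))) : B
          (m) : B
          (m) : B
        (p (m) (m)) : B
      (u (p (m) (m))) : B
          (m) : B
          (m) : B
        (p (m) (m)) : B
      (u (p (m) (m))) : B
    (p (u (p (m) (m))) (u (p (m) (m)))) : B
  (p (p (m) (u (u (m)))) (p (u (p (m) (m))) (u (p (m) (m))))) : B
(f (p (p (m) (u (u (m)))) (p (u (p (m) (m))) (u (p (m) (m)))))) : A


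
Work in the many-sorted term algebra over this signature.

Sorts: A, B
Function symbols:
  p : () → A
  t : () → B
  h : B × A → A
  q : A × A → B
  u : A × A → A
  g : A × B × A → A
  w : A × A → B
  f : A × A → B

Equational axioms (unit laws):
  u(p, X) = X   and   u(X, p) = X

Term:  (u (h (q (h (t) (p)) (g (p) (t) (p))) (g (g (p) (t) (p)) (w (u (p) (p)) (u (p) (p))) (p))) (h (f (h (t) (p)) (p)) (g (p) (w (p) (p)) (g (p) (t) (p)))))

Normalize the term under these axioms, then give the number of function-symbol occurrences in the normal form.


1. (u (h (q (h (t) (p)) (g (p) (t) (p))) (g (g (p) (t) (p)) (w (u (p) (p)) (u (p) (p))) (p))) (h (f (h (t) (p)) (p)) (g (p) (w (p) (p)) (g (p) (t) (p)))))  →  (u (h (q (h (t) (p)) (g (p) (t) (p))) (g (g (p) (t) (p)) (w (p) (u (p) (p))) (p))) (h (f (h (t) (p)) (p)) (g (p) (w (p) (p)) (g (p) (t) (p)))))
2. (u (h (q (h (t) (p)) (g (p) (t) (p))) (g (g (p) (t) (p)) (w (p) (u (p) (p))) (p))) (h (f (h (t) (p)) (p)) (g (p) (w (p) (p)) (g (p) (t) (p)))))  →  (u (h (q (h (t) (p)) (g (p) (t) (p))) (g (g (p) (t) (p)) (w (p) (p)) (p))) (h (f (h (t) (p)) (p)) (g (p) (w (p) (p)) (g (p) (t) (p)))))
normal form: (u (h (q (h (t) (p)) (g (p) (t) (p))) (g (g (p) (t) (p)) (w (p) (p)) (p))) (h (f (h (t) (p)) (p)) (g (p) (w (p) (p)) (g (p) (t) (p)))))

size = 34


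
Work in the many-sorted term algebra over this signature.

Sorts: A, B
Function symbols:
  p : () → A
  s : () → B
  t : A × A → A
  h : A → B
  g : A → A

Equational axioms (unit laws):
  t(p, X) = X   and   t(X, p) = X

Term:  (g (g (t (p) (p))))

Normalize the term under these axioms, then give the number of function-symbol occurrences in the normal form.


size = 3

1. (g (g (t (p) (p))))  →  (g (g (p)))
normal form: (g (g (p)))


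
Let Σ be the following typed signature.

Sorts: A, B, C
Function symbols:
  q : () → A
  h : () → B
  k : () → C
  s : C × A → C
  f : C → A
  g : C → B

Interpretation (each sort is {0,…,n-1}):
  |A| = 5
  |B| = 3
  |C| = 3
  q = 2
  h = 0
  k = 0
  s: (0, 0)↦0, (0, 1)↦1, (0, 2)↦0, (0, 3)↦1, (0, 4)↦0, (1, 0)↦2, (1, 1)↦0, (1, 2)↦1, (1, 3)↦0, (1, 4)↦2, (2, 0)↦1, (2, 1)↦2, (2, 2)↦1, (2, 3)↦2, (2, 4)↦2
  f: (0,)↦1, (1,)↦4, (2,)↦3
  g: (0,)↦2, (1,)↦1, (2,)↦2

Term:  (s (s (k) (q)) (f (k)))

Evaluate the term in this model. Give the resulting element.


  k = 0
  q = 2
  (s (k) (q)) = s(0, 2) = 0
  k = 0
  (f (k)) = f(0,) = 1
  (s (s (k) (q)) (f (k))) = s(0, 1) = 1

value = 1


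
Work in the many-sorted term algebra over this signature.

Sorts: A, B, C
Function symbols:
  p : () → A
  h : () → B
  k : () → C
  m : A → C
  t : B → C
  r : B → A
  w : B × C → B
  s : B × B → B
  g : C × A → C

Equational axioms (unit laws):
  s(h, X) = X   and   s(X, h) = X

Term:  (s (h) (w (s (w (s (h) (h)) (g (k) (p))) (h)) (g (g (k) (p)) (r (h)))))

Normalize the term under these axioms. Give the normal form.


1. (s (h) (w (s (w (s (h) (h)) (g (k) (p))) (h)) (g (g (k) (p)) (r (h)))))  →  (w (s (w (s (h) (h)) (g (k) (p))) (h)) (g (g (k) (p)) (r (h))))
2. (w (s (w (s (h) (h)) (g (k) (p))) (h)) (g (g (k) (p)) (r (h))))  →  (w (w (s (h) (h)) (g (k) (p))) (g (g (k) (p)) (r (h))))
3. (w (w (s (h) (h)) (g (k) (p))) (g (g (k) (p)) (r (h))))  →  (w (w (h) (g (k) (p))) (g (g (k) (p)) (r (h))))

normal form = (w (w (h) (g (k) (p))) (g (g (k) (p)) (r (h))))


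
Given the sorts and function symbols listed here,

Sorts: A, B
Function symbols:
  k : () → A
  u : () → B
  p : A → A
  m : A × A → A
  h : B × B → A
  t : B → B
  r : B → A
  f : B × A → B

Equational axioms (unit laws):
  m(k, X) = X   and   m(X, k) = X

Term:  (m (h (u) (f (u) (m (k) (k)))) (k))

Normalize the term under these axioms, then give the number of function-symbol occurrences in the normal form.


1. (m (h (u) (f (u) (m (k) (k)))) (k))  →  (h (u) (f (u) (m (k) (k))))
2. (h (u) (f (u) (m (k) (k))))  →  (h (u) (f (u) (k)))
normal form: (h (u) (f (u) (k)))

size = 5


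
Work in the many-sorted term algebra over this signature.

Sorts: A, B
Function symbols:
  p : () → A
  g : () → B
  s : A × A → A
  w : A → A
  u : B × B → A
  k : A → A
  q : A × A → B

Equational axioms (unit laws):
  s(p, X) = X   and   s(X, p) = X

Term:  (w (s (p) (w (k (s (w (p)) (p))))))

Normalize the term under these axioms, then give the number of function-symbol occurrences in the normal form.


1. (w (s (p) (w (k (s (w (p)) (p))))))  →  (w (w (k (s (w (p)) (p)))))
2. (w (w (k (s (w (p)) (p)))))  →  (w (w (k (w (p)))))
normal form: (w (w (k (w (p)))))

size = 5
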